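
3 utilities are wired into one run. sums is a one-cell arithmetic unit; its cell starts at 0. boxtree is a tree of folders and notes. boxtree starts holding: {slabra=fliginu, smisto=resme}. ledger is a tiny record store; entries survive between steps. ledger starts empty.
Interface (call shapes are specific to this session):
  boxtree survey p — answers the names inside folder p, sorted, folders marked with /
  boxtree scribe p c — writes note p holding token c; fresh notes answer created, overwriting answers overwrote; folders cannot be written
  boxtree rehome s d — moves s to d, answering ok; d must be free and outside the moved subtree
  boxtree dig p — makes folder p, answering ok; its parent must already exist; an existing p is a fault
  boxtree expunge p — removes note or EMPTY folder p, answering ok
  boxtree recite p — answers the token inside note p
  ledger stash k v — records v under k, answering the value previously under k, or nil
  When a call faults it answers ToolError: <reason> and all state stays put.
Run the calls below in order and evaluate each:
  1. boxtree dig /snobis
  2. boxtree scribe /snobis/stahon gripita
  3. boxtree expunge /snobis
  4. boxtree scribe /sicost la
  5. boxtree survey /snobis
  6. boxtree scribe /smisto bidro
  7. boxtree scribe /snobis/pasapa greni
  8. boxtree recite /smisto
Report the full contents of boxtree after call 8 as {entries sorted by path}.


Answer: {sicost=la, slabra=fliginu, smisto=bidro, snobis/, snobis/pasapa=greni, snobis/stahon=gripita}

Derivation:
Act: boxtree dig[/snobis]
Obs: ok
Act: boxtree scribe[/snobis/stahon; gripita]
Obs: created
Act: boxtree expunge[/snobis]
Obs: ToolError: not empty
Act: boxtree scribe[/sicost; la]
Obs: created
Act: boxtree survey[/snobis]
Obs: [stahon]
Act: boxtree scribe[/smisto; bidro]
Obs: overwrote
Act: boxtree scribe[/snobis/pasapa; greni]
Obs: created
Act: boxtree recite[/smisto]
Obs: bidro


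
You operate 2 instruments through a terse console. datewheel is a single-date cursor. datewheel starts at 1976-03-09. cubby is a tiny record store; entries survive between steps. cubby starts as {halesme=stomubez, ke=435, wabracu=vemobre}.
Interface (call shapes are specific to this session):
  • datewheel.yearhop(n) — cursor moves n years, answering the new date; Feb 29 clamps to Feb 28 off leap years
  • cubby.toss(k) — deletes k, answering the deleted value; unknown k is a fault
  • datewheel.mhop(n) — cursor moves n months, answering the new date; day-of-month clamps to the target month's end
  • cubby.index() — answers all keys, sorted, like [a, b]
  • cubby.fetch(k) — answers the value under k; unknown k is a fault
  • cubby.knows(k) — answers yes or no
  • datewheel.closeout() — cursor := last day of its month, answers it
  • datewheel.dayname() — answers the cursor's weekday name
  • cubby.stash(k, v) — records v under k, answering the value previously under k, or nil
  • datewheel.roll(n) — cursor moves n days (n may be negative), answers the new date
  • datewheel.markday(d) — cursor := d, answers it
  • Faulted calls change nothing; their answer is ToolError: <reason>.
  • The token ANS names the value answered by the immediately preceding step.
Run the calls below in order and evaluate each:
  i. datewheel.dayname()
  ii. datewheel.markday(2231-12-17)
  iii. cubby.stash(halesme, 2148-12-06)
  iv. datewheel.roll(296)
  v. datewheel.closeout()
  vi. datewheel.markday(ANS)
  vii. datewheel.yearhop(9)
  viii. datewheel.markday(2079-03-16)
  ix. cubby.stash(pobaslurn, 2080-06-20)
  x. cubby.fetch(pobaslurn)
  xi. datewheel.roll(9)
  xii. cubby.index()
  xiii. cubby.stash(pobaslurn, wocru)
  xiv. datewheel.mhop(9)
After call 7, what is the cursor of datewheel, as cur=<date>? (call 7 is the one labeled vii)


Answer: cur=2241-10-31

Derivation:
Step: dayname[]
Result: Tuesday
Step: markday[d: 2231-12-17]
Result: 2231-12-17
Step: stash[k: halesme; v: 2148-12-06]
Result: stomubez
Step: roll[n: 296]
Result: 2232-10-08
Step: closeout[]
Result: 2232-10-31
Step: markday[d: ANS]
Result: 2232-10-31
Step: yearhop[n: 9]
Result: 2241-10-31
Step: markday[d: 2079-03-16]
Result: 2079-03-16
Step: stash[k: pobaslurn; v: 2080-06-20]
Result: nil
Step: fetch[k: pobaslurn]
Result: 2080-06-20
Step: roll[n: 9]
Result: 2079-03-25
Step: index[]
Result: [halesme, ke, pobaslurn, wabracu]
Step: stash[k: pobaslurn; v: wocru]
Result: 2080-06-20
Step: mhop[n: 9]
Result: 2079-12-25


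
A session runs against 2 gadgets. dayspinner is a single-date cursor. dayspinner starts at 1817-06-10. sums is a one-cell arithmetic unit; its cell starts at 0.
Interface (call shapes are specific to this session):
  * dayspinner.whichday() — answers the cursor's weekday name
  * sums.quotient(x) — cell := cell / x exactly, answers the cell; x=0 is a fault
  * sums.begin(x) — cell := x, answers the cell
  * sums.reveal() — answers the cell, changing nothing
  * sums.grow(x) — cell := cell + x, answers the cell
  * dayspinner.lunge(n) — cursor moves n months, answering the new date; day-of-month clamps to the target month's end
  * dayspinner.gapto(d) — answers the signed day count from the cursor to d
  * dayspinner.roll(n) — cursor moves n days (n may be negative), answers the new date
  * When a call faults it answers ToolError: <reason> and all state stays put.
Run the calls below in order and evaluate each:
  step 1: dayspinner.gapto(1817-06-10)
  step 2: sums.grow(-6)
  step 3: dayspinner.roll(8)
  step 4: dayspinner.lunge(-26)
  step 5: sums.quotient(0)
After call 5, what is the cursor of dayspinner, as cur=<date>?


Answer: cur=1815-04-18

Derivation:
// gapto(d=1817-06-10) : 0
// grow(x=-6) : -6
// roll(n=8) : 1817-06-18
// lunge(n=-26) : 1815-04-18
// quotient(x=0) : ToolError: division by zero


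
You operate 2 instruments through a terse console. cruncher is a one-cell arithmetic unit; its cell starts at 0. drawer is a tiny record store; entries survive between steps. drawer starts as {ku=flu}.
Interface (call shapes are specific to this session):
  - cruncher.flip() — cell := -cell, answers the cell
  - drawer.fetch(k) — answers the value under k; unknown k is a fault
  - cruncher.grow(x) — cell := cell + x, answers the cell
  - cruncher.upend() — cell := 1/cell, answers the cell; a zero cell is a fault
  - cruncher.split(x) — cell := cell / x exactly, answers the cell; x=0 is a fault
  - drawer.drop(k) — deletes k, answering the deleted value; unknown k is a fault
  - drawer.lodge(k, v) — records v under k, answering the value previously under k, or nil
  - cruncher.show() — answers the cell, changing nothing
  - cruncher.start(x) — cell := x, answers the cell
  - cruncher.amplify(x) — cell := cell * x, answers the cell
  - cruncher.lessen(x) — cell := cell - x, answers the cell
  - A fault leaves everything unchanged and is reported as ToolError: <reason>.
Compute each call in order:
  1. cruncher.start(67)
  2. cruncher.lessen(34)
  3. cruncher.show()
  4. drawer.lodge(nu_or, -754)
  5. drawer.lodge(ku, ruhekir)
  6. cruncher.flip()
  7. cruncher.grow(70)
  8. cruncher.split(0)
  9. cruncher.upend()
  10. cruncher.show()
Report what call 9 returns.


Answer: 1/37

Derivation:
Now I run cruncher.start(67), — result: 67.
I invoke cruncher.lessen(34), and see 33.
Calling cruncher.show, giving 33.
Invoking drawer.lodge(nu_or, -754), and get nil.
Invoking drawer.lodge(ku, ruhekir), and observe flu.
I call cruncher.flip, yielding -33.
Then cruncher.grow(70), which returns 37.
I try cruncher.split(0), and observe ToolError: division by zero.
I try cruncher.upend, → 1/37.
I call cruncher.show(), and observe 1/37.


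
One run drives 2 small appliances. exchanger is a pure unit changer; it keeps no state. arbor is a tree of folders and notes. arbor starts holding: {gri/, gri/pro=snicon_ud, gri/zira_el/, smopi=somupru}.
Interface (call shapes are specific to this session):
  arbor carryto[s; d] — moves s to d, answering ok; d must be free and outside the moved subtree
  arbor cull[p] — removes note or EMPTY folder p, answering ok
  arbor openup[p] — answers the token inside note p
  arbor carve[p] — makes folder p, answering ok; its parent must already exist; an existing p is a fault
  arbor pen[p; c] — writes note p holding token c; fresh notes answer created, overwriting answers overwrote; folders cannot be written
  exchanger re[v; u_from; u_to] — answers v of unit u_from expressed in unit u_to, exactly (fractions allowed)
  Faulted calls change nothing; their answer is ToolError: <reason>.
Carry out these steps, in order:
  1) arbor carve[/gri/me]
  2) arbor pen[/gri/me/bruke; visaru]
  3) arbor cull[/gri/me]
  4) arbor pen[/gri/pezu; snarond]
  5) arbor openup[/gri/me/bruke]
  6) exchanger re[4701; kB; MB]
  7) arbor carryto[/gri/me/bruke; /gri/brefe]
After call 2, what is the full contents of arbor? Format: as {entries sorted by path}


% 1. arbor carve(p: /gri/me) ~> ok
% 2. arbor pen(p: /gri/me/bruke, c: visaru) ~> created
% 3. arbor cull(p: /gri/me) ~> ToolError: not empty
% 4. arbor pen(p: /gri/pezu, c: snarond) ~> created
% 5. arbor openup(p: /gri/me/bruke) ~> visaru
% 6. exchanger re(v: 4701, u_from: kB, u_to: MB) ~> 4701/1000
% 7. arbor carryto(s: /gri/me/bruke, d: /gri/brefe) ~> ok

Answer: {gri/, gri/me/, gri/me/bruke=visaru, gri/pro=snicon_ud, gri/zira_el/, smopi=somupru}


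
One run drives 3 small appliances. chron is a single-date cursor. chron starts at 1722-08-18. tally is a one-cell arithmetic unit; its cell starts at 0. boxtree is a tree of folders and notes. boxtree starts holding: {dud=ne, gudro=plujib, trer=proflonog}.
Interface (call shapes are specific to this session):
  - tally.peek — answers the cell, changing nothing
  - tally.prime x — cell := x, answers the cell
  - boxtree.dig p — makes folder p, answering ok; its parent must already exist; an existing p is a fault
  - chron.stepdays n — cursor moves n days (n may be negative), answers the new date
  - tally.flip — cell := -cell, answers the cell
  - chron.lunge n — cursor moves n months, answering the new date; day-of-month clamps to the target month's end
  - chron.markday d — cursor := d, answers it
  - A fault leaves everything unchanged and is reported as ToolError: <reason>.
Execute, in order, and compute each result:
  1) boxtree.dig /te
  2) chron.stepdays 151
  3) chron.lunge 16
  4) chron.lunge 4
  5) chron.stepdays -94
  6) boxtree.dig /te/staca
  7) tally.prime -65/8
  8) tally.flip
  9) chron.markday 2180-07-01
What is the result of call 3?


// boxtree.dig(p→/te) => ok
// chron.stepdays(n→151) => 1723-01-16
// chron.lunge(n→16) => 1724-05-16
// chron.lunge(n→4) => 1724-09-16
// chron.stepdays(n→-94) => 1724-06-14
// boxtree.dig(p→/te/staca) => ok
// tally.prime(x→-65/8) => -65/8
// tally.flip() => 65/8
// chron.markday(d→2180-07-01) => 2180-07-01

Answer: 1724-05-16


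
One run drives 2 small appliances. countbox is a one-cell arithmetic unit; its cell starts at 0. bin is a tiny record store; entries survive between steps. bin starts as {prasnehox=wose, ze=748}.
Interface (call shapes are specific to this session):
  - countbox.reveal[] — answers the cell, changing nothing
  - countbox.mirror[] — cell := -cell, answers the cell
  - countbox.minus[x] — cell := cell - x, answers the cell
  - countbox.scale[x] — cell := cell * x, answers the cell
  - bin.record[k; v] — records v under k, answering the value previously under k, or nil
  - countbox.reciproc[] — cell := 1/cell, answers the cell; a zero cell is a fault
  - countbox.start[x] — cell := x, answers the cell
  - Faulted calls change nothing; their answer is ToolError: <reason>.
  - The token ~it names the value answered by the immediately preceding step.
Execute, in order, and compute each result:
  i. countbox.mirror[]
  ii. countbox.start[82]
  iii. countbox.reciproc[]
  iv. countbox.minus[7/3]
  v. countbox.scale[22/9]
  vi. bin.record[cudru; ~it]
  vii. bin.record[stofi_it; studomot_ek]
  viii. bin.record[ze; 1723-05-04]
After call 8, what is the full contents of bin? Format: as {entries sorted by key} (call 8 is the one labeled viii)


Answer: {cudru=-6281/1107, prasnehox=wose, stofi_it=studomot_ek, ze=1723-05-04}

Derivation:
;; 1. countbox.mirror() == 0
;; 2. countbox.start(x: 82) == 82
;; 3. countbox.reciproc() == 1/82
;; 4. countbox.minus(x: 7/3) == -571/246
;; 5. countbox.scale(x: 22/9) == -6281/1107
;; 6. bin.record(k: cudru, v: ~it) == nil
;; 7. bin.record(k: stofi_it, v: studomot_ek) == nil
;; 8. bin.record(k: ze, v: 1723-05-04) == 748


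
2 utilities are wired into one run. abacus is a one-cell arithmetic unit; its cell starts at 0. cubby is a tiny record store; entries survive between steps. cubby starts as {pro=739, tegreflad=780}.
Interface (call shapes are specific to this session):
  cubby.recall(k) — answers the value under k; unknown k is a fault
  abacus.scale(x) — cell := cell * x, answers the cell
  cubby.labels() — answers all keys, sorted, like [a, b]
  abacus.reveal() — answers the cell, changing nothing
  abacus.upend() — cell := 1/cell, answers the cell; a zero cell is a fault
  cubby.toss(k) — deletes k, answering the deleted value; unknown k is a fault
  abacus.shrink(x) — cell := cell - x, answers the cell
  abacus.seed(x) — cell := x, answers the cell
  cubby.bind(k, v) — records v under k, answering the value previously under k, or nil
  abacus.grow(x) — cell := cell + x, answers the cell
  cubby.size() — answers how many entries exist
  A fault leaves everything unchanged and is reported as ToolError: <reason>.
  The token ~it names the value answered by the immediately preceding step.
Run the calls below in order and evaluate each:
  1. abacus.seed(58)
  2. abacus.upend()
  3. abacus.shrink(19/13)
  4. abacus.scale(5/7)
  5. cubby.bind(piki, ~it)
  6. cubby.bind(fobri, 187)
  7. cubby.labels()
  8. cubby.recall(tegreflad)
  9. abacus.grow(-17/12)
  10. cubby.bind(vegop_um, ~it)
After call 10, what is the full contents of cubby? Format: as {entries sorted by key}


~$ abacus.seed x='58'
:: 58
~$ abacus.upend
:: 1/58
~$ abacus.shrink x='19/13'
:: -1089/754
~$ abacus.scale x='5/7'
:: -5445/5278
~$ cubby.bind k='piki' v='~it'
:: nil
~$ cubby.bind k='fobri' v='187'
:: nil
~$ cubby.labels
:: [fobri, piki, pro, tegreflad]
~$ cubby.recall k='tegreflad'
:: 780
~$ abacus.grow x='-17/12'
:: -77533/31668
~$ cubby.bind k='vegop_um' v='~it'
:: nil

Answer: {fobri=187, piki=-5445/5278, pro=739, tegreflad=780, vegop_um=-77533/31668}


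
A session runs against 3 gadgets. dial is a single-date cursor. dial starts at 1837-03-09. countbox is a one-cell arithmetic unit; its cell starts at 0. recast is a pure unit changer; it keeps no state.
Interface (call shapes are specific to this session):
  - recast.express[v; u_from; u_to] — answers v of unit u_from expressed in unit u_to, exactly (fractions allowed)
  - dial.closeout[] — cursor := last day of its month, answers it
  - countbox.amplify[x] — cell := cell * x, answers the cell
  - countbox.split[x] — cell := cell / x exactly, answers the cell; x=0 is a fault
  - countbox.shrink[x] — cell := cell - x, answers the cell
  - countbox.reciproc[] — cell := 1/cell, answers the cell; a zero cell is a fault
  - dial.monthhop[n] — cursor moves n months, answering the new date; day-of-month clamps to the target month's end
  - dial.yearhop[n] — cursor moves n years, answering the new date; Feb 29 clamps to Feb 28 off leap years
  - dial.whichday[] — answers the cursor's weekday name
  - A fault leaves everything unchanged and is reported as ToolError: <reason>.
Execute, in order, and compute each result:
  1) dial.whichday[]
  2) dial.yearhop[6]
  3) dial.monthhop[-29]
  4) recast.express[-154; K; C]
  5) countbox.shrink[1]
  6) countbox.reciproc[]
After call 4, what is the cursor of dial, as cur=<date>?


Answer: cur=1840-10-09

Derivation:
> dial.whichday
[out] Thursday
> dial.yearhop n=6
[out] 1843-03-09
> dial.monthhop n=-29
[out] 1840-10-09
> recast.express v=-154 u_from=K u_to=C
[out] -8543/20
> countbox.shrink x=1
[out] -1
> countbox.reciproc
[out] -1


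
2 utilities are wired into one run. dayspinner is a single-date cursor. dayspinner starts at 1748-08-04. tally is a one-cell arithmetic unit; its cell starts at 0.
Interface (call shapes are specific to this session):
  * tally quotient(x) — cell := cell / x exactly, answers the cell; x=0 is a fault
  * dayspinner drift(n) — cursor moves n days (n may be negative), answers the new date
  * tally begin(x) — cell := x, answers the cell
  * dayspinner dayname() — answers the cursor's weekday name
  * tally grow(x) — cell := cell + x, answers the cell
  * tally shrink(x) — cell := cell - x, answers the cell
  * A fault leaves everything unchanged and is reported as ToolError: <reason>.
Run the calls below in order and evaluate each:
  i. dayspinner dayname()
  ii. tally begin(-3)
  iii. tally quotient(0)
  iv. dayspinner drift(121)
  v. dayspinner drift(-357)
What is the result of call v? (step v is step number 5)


Answer: 1747-12-12

Derivation:
→ dayspinner dayname()
← Sunday
→ tally begin(x=-3)
← -3
→ tally quotient(x=0)
← ToolError: division by zero
→ dayspinner drift(n=121)
← 1748-12-03
→ dayspinner drift(n=-357)
← 1747-12-12


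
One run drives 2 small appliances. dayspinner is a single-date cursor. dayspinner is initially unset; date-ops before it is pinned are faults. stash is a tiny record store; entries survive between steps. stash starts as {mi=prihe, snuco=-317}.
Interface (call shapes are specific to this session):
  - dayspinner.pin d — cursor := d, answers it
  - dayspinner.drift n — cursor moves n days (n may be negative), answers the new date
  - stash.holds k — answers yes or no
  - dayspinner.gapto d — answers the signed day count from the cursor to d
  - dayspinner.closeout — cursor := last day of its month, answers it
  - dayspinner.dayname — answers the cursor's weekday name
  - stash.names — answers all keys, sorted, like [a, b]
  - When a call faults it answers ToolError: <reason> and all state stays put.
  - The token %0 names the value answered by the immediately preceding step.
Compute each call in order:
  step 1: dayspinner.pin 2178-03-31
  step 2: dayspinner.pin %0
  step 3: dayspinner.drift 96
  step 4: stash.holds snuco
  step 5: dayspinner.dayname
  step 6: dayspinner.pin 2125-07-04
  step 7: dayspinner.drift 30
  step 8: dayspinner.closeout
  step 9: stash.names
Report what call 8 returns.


Answer: 2125-08-31

Derivation:
Act: dayspinner.pin[d: 2178-03-31]
Obs: 2178-03-31
Act: dayspinner.pin[d: %0]
Obs: 2178-03-31
Act: dayspinner.drift[n: 96]
Obs: 2178-07-05
Act: stash.holds[k: snuco]
Obs: yes
Act: dayspinner.dayname[]
Obs: Sunday
Act: dayspinner.pin[d: 2125-07-04]
Obs: 2125-07-04
Act: dayspinner.drift[n: 30]
Obs: 2125-08-03
Act: dayspinner.closeout[]
Obs: 2125-08-31
Act: stash.names[]
Obs: [mi, snuco]


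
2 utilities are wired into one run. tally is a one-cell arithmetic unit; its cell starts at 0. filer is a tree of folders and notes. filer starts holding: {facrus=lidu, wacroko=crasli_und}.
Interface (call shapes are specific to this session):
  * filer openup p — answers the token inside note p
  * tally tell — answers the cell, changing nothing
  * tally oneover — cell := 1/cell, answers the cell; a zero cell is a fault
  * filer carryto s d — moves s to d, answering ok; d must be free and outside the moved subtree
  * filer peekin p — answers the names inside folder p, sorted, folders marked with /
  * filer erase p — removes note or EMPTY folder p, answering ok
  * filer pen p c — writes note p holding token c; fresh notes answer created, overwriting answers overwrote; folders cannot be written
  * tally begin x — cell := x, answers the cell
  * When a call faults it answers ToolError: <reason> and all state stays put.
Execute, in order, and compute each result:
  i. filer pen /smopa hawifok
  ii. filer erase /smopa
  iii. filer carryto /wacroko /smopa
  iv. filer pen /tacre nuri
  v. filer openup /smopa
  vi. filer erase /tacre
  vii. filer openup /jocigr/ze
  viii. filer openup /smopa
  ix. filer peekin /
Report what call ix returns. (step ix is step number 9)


$ filer pen p→/smopa c→hawifok
  created
$ filer erase p→/smopa
  ok
$ filer carryto s→/wacroko d→/smopa
  ok
$ filer pen p→/tacre c→nuri
  created
$ filer openup p→/smopa
  crasli_und
$ filer erase p→/tacre
  ok
$ filer openup p→/jocigr/ze
  ToolError: not found
$ filer openup p→/smopa
  crasli_und
$ filer peekin p→/
  [facrus, smopa]

Answer: [facrus, smopa]


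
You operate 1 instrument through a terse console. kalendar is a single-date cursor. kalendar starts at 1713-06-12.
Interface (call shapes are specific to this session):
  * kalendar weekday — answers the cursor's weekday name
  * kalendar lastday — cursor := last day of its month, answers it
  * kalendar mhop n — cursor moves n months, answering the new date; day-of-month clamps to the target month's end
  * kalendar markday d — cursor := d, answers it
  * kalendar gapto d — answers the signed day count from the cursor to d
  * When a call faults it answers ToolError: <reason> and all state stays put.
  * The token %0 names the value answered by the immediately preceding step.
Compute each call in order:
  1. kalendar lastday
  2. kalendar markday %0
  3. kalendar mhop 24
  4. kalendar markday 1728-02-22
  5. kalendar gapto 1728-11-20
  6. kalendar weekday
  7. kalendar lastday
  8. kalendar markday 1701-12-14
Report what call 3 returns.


Act: kalendar lastday[]
Obs: 1713-06-30
Act: kalendar markday[d='%0']
Obs: 1713-06-30
Act: kalendar mhop[n='24']
Obs: 1715-06-30
Act: kalendar markday[d='1728-02-22']
Obs: 1728-02-22
Act: kalendar gapto[d='1728-11-20']
Obs: 272
Act: kalendar weekday[]
Obs: Sunday
Act: kalendar lastday[]
Obs: 1728-02-29
Act: kalendar markday[d='1701-12-14']
Obs: 1701-12-14

Answer: 1715-06-30


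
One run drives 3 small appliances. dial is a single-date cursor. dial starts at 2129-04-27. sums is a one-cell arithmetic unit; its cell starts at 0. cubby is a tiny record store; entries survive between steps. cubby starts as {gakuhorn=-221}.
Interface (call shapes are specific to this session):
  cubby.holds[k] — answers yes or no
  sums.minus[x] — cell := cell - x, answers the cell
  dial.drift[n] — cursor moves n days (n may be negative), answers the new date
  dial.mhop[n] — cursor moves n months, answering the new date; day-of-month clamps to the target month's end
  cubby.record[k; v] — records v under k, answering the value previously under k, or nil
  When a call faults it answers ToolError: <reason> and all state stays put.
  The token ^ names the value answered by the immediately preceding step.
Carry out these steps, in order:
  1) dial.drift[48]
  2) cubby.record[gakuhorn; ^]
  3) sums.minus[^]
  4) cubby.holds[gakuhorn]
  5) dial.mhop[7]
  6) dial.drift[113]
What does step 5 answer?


Answer: 2130-01-14

Derivation:
-> dial.drift(n=48)
<- 2129-06-14
-> cubby.record(k=gakuhorn, v=^)
<- -221
-> sums.minus(x=^)
<- 221
-> cubby.holds(k=gakuhorn)
<- yes
-> dial.mhop(n=7)
<- 2130-01-14
-> dial.drift(n=113)
<- 2130-05-07


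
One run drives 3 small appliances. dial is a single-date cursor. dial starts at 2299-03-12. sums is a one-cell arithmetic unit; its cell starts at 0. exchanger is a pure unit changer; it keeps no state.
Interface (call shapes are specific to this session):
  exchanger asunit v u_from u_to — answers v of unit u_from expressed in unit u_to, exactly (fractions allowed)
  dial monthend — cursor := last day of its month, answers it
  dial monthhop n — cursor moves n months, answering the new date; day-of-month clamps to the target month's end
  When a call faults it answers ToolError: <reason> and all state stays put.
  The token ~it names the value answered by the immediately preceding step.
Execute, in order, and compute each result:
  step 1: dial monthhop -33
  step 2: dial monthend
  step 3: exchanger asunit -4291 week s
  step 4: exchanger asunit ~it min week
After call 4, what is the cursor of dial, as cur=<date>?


>> dial monthhop(n=-33)
<< 2296-06-12
>> dial monthend()
<< 2296-06-30
>> exchanger asunit(v=-4291, u_from=week, u_to=s)
<< -2595196800
>> exchanger asunit(v=~it, u_from=min, u_to=week)
<< -257460

Answer: cur=2296-06-30


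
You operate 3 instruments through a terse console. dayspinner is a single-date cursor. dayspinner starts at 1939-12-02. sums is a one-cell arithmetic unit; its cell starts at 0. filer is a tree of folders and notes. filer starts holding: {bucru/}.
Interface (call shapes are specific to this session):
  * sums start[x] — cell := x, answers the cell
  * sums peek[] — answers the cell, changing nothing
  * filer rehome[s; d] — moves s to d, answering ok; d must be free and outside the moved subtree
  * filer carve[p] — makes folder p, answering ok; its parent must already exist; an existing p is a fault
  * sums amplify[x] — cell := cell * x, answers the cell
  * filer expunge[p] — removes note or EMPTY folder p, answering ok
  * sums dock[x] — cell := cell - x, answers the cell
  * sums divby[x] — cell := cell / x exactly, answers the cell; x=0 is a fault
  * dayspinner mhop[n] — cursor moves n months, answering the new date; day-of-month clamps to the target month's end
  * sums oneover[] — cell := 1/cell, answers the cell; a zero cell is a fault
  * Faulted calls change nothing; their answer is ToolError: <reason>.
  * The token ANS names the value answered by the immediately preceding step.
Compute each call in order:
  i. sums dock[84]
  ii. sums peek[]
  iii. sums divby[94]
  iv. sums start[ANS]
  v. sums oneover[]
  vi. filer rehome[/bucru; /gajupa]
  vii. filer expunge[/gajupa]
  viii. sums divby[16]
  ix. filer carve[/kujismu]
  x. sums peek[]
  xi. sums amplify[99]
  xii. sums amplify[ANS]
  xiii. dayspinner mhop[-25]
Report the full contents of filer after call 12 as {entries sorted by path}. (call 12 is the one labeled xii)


→ sums dock(x='84')
← -84
→ sums peek()
← -84
→ sums divby(x='94')
← -42/47
→ sums start(x='ANS')
← -42/47
→ sums oneover()
← -47/42
→ filer rehome(s='/bucru', d='/gajupa')
← ok
→ filer expunge(p='/gajupa')
← ok
→ sums divby(x='16')
← -47/672
→ filer carve(p='/kujismu')
← ok
→ sums peek()
← -47/672
→ sums amplify(x='99')
← -1551/224
→ sums amplify(x='ANS')
← 2405601/50176
→ dayspinner mhop(n='-25')
← 1937-11-02

Answer: {kujismu/}


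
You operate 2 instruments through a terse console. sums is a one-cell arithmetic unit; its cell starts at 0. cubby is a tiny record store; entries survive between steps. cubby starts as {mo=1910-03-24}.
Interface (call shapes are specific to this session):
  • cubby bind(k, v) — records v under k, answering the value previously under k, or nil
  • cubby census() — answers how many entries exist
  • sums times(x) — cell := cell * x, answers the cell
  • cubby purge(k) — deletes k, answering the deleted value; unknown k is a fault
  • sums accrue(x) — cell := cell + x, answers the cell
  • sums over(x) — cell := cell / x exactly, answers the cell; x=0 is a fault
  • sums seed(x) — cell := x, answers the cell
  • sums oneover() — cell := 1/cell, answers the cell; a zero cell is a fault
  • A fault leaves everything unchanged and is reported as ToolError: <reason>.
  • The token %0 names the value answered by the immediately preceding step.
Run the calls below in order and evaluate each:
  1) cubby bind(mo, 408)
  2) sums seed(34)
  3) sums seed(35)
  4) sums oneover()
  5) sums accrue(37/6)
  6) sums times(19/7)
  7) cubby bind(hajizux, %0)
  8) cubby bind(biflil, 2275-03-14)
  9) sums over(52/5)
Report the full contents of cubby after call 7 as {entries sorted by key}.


==> cubby bind(k: mo, v: 408)
<== 1910-03-24
==> sums seed(x: 34)
<== 34
==> sums seed(x: 35)
<== 35
==> sums oneover()
<== 1/35
==> sums accrue(x: 37/6)
<== 1301/210
==> sums times(x: 19/7)
<== 24719/1470
==> cubby bind(k: hajizux, v: %0)
<== nil
==> cubby bind(k: biflil, v: 2275-03-14)
<== nil
==> sums over(x: 52/5)
<== 24719/15288

Answer: {hajizux=24719/1470, mo=408}


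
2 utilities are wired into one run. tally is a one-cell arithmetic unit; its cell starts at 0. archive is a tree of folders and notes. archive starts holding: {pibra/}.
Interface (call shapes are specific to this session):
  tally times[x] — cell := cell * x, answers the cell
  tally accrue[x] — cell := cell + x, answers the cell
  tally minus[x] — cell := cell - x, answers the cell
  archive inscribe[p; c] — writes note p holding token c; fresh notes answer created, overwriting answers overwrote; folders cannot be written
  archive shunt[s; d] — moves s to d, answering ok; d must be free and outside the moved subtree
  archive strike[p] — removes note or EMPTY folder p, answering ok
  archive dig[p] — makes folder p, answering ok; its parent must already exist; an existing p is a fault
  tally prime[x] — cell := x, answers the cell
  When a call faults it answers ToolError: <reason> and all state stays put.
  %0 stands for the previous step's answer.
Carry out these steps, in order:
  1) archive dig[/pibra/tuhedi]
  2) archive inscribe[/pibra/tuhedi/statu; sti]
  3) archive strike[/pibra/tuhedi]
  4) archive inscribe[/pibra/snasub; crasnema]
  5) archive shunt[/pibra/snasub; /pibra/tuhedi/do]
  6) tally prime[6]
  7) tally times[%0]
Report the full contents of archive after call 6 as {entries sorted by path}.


CALL archive dig[p=/pibra/tuhedi]
RET  ok
CALL archive inscribe[p=/pibra/tuhedi/statu; c=sti]
RET  created
CALL archive strike[p=/pibra/tuhedi]
RET  ToolError: not empty
CALL archive inscribe[p=/pibra/snasub; c=crasnema]
RET  created
CALL archive shunt[s=/pibra/snasub; d=/pibra/tuhedi/do]
RET  ok
CALL tally prime[x=6]
RET  6
CALL tally times[x=%0]
RET  36

Answer: {pibra/, pibra/tuhedi/, pibra/tuhedi/do=crasnema, pibra/tuhedi/statu=sti}


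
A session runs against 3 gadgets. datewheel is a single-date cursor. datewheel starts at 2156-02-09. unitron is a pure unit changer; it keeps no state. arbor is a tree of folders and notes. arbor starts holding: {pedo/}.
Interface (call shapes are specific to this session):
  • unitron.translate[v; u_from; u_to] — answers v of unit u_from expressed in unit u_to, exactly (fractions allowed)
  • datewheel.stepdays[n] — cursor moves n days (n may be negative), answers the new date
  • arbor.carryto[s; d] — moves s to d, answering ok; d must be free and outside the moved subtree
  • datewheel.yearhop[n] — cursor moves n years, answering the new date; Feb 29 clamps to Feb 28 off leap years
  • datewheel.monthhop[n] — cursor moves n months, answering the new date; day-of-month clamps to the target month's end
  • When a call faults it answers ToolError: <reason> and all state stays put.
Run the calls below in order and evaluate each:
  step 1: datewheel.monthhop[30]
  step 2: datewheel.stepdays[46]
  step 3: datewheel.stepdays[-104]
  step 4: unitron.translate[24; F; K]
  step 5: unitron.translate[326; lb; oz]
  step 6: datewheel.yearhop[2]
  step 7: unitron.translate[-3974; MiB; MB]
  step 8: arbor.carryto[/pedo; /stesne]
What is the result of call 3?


Answer: 2158-06-12

Derivation:
Act: datewheel.monthhop[n: 30]
Obs: 2158-08-09
Act: datewheel.stepdays[n: 46]
Obs: 2158-09-24
Act: datewheel.stepdays[n: -104]
Obs: 2158-06-12
Act: unitron.translate[v: 24; u_from: F; u_to: K]
Obs: 48367/180
Act: unitron.translate[v: 326; u_from: lb; u_to: oz]
Obs: 5216
Act: datewheel.yearhop[n: 2]
Obs: 2160-06-12
Act: unitron.translate[v: -3974; u_from: MiB; u_to: MB]
Obs: -65110016/15625
Act: arbor.carryto[s: /pedo; d: /stesne]
Obs: ok


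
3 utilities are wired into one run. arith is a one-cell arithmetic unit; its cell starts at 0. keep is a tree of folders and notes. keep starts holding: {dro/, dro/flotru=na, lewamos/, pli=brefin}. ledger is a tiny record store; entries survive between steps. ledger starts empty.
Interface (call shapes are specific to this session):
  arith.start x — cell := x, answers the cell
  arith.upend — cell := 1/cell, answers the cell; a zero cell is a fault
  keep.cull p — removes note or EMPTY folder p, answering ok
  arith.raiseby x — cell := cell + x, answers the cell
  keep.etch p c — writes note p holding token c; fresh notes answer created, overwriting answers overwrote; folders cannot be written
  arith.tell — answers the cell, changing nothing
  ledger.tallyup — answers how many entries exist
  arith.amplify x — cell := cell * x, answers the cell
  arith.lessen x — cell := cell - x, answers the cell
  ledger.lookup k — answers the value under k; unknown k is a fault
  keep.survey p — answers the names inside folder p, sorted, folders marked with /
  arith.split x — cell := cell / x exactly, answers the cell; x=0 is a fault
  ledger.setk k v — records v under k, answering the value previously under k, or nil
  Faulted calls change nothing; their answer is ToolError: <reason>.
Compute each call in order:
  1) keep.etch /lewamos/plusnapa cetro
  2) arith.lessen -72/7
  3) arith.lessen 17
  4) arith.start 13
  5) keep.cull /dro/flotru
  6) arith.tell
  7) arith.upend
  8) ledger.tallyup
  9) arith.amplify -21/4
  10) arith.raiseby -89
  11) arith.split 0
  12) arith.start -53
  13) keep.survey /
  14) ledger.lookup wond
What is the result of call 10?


Answer: -4649/52

Derivation:
> etch p→/lewamos/plusnapa c→cetro
  created
> lessen x→-72/7
  72/7
> lessen x→17
  -47/7
> start x→13
  13
> cull p→/dro/flotru
  ok
> tell
  13
> upend
  1/13
> tallyup
  0
> amplify x→-21/4
  -21/52
> raiseby x→-89
  -4649/52
> split x→0
  ToolError: division by zero
> start x→-53
  -53
> survey p→/
  [dro/, lewamos/, pli]
> lookup k→wond
  ToolError: no such key wond


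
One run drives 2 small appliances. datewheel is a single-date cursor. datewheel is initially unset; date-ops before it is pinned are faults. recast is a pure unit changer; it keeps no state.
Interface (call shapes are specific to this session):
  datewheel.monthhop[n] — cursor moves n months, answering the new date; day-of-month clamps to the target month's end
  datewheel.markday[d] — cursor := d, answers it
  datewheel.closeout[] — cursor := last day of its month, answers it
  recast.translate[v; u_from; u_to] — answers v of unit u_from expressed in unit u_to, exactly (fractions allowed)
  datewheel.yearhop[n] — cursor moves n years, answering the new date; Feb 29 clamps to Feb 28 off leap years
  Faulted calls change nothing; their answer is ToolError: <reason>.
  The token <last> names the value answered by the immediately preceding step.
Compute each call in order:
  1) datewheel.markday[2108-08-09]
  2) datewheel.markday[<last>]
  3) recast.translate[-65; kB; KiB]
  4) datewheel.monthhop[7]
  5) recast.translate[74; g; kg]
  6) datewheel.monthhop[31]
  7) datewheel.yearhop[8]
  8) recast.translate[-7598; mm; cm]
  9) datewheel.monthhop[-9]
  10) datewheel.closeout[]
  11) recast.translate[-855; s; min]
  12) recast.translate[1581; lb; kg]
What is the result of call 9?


Answer: 2119-01-09

Derivation:
;; 1. datewheel.markday(2108-08-09) => 2108-08-09
;; 2. datewheel.markday(<last>) => 2108-08-09
;; 3. recast.translate(-65, kB, KiB) => -8125/128
;; 4. datewheel.monthhop(7) => 2109-03-09
;; 5. recast.translate(74, g, kg) => 37/500
;; 6. datewheel.monthhop(31) => 2111-10-09
;; 7. datewheel.yearhop(8) => 2119-10-09
;; 8. recast.translate(-7598, mm, cm) => -3799/5
;; 9. datewheel.monthhop(-9) => 2119-01-09
;; 10. datewheel.closeout() => 2119-01-31
;; 11. recast.translate(-855, s, min) => -57/4
;; 12. recast.translate(1581, lb, kg) => 71712953697/100000000


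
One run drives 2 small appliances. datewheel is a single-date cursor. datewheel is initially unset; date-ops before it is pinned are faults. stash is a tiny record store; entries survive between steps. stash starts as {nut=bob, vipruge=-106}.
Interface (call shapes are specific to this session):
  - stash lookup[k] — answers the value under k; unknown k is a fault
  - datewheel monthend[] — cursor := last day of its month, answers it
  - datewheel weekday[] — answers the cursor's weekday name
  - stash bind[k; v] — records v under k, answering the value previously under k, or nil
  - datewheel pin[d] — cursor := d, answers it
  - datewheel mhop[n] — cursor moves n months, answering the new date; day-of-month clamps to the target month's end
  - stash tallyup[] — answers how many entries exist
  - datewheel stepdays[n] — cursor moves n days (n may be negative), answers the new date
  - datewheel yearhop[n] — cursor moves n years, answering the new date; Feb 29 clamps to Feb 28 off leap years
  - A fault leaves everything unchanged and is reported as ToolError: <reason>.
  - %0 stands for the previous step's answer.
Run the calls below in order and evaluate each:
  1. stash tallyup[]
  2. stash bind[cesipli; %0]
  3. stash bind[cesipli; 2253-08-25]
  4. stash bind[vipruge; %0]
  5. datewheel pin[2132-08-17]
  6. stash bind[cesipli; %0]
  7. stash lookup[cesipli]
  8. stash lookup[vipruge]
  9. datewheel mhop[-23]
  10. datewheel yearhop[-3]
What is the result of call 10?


Answer: 2127-09-17

Derivation:
I invoke stash tallyup, yielding 2.
Then stash bind with k: cesipli, v: %0: nil.
I use stash bind with k: cesipli, v: 2253-08-25, → 2.
I try stash bind with k: vipruge, v: %0, and get -106.
Using datewheel pin with d: 2132-08-17, giving 2132-08-17.
Next I call stash bind with k: cesipli, v: %0, yielding 2253-08-25.
I invoke stash lookup with k: cesipli, and see 2132-08-17.
Then stash lookup with k: vipruge, — result: 2.
I call datewheel mhop with n: -23, which returns 2130-09-17.
Now I run datewheel yearhop with n: -3, giving 2127-09-17.


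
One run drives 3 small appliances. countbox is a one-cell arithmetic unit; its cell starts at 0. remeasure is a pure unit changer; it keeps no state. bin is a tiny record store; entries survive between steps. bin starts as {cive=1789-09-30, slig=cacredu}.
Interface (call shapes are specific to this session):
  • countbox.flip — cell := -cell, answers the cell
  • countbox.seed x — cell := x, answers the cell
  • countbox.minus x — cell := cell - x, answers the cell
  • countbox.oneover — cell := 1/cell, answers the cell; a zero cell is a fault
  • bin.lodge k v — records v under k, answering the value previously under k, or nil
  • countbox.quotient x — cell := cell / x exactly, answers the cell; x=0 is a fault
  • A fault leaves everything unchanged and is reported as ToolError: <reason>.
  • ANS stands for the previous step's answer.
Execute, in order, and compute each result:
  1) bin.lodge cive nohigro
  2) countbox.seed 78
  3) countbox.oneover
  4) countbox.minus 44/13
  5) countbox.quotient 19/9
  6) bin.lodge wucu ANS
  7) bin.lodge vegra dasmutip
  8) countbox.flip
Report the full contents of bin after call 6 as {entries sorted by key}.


% bin.lodge(k='cive', v='nohigro') == 1789-09-30
% countbox.seed(x='78') == 78
% countbox.oneover() == 1/78
% countbox.minus(x='44/13') == -263/78
% countbox.quotient(x='19/9') == -789/494
% bin.lodge(k='wucu', v='ANS') == nil
% bin.lodge(k='vegra', v='dasmutip') == nil
% countbox.flip() == 789/494

Answer: {cive=nohigro, slig=cacredu, wucu=-789/494}


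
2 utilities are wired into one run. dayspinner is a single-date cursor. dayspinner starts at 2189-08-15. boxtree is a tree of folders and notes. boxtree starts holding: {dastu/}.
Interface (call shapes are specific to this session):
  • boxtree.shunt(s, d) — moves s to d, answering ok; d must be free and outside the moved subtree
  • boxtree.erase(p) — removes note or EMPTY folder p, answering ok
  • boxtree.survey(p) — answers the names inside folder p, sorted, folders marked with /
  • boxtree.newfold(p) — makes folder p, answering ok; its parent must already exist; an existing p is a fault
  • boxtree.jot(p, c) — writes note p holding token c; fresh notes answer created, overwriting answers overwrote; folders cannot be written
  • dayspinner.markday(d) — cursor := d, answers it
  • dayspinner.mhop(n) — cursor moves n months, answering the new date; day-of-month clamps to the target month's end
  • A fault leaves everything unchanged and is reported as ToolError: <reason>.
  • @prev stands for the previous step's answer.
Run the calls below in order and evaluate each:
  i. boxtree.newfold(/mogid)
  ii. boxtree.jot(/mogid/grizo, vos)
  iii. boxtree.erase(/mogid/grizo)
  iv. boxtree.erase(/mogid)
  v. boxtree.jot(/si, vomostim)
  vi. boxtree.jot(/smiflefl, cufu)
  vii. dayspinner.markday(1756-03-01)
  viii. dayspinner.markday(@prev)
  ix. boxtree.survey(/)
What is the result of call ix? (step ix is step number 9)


>> newfold(p→/mogid)
<< ok
>> jot(p→/mogid/grizo, c→vos)
<< created
>> erase(p→/mogid/grizo)
<< ok
>> erase(p→/mogid)
<< ok
>> jot(p→/si, c→vomostim)
<< created
>> jot(p→/smiflefl, c→cufu)
<< created
>> markday(d→1756-03-01)
<< 1756-03-01
>> markday(d→@prev)
<< 1756-03-01
>> survey(p→/)
<< [dastu/, si, smiflefl]

Answer: [dastu/, si, smiflefl]
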